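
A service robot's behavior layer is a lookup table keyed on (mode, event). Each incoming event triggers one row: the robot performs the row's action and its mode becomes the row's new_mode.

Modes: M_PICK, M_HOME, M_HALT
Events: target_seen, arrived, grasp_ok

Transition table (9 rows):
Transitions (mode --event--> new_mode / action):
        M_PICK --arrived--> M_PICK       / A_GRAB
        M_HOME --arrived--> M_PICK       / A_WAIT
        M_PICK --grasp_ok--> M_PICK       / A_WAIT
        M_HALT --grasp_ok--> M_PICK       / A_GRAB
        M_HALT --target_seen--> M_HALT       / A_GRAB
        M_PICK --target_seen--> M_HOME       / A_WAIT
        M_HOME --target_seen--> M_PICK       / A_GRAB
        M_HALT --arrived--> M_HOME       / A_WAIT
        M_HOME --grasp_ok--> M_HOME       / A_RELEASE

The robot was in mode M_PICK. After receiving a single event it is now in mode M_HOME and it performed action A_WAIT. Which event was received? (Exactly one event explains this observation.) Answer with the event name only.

target_seen

try target_seen: (M_PICK, target_seen) → (M_HOME, A_WAIT)  ← matches
try arrived: (M_PICK, arrived) → (M_PICK, A_GRAB)
try grasp_ok: (M_PICK, grasp_ok) → (M_PICK, A_WAIT)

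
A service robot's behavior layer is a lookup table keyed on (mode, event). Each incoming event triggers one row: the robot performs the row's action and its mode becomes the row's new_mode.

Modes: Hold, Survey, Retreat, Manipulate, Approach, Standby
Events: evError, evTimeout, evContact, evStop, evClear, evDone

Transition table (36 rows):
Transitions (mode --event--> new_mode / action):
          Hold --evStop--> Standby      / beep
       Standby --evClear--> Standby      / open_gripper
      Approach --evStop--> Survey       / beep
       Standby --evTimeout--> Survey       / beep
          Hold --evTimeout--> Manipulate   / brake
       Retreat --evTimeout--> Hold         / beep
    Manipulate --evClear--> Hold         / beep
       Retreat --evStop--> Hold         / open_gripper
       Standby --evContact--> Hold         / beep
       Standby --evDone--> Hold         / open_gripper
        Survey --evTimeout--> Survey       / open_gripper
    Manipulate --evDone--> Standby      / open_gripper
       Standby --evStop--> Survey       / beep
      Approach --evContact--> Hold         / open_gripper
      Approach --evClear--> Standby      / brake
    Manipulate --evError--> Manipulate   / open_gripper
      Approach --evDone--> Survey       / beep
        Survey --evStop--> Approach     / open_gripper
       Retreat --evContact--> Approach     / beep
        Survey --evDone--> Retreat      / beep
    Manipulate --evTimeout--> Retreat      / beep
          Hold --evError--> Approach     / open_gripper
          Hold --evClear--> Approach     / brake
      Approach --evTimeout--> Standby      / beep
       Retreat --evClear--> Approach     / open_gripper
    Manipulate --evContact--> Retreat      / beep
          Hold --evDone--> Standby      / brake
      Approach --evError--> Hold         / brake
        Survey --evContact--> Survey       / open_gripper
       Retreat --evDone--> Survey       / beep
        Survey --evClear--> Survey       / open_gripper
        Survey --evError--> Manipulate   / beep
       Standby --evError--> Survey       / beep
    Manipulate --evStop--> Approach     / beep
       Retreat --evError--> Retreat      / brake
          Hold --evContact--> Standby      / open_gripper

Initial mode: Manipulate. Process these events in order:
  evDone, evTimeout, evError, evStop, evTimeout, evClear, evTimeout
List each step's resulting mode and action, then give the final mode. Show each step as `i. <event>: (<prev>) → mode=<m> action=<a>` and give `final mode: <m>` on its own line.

1. evDone: (Manipulate) → mode=Standby action=open_gripper
2. evTimeout: (Standby) → mode=Survey action=beep
3. evError: (Survey) → mode=Manipulate action=beep
4. evStop: (Manipulate) → mode=Approach action=beep
5. evTimeout: (Approach) → mode=Standby action=beep
6. evClear: (Standby) → mode=Standby action=open_gripper
7. evTimeout: (Standby) → mode=Survey action=beep

final mode: Survey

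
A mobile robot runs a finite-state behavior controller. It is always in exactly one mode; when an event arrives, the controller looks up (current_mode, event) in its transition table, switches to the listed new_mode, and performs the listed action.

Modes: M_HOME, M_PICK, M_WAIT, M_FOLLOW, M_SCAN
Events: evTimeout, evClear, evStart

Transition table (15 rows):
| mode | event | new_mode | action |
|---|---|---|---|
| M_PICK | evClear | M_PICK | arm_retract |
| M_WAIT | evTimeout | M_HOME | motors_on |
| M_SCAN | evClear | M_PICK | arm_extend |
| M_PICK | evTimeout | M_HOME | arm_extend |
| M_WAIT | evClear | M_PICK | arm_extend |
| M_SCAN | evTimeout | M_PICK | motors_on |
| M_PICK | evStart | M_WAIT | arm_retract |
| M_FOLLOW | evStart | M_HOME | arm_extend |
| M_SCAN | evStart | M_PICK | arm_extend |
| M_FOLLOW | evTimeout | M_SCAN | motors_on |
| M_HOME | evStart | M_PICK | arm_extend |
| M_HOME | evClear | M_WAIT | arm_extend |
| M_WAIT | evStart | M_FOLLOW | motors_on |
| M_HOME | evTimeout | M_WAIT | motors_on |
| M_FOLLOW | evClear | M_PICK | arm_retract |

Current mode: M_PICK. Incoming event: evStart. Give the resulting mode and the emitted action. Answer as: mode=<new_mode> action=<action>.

current mode = M_PICK; filter table to that mode:
  (M_PICK, evClear) → (M_PICK, arm_retract)
  (M_PICK, evTimeout) → (M_HOME, arm_extend)
  (M_PICK, evStart) → (M_WAIT, arm_retract)  ← event matches
event = evStart selects (M_WAIT, arm_retract)

mode=M_WAIT action=arm_retract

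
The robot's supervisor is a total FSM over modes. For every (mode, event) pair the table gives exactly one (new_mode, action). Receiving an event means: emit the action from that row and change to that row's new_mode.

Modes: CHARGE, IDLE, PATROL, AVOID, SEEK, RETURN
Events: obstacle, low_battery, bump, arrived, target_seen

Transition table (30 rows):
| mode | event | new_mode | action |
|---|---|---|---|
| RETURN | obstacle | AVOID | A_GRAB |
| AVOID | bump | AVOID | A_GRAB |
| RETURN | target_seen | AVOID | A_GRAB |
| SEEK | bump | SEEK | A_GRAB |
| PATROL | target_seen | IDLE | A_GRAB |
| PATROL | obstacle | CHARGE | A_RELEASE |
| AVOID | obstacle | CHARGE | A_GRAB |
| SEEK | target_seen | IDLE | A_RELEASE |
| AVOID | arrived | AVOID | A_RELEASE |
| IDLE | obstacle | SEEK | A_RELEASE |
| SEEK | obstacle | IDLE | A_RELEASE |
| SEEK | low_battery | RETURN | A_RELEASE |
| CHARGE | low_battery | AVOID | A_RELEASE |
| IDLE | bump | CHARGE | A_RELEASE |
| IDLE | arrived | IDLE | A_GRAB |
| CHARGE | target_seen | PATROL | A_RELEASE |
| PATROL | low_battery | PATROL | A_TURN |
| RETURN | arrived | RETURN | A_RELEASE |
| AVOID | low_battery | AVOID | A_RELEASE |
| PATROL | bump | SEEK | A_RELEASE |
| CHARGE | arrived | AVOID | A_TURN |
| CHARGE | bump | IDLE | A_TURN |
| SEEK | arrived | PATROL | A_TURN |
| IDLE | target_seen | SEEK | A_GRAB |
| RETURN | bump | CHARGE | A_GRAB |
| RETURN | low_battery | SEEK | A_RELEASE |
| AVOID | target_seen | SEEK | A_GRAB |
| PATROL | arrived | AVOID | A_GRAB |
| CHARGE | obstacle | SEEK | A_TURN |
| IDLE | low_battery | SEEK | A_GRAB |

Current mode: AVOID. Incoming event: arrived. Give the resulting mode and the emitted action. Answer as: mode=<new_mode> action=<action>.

mode=AVOID action=A_RELEASE

current mode = AVOID; filter table to that mode:
  (AVOID, bump) → (AVOID, A_GRAB)
  (AVOID, obstacle) → (CHARGE, A_GRAB)
  (AVOID, arrived) → (AVOID, A_RELEASE)  ← event matches
  (AVOID, low_battery) → (AVOID, A_RELEASE)
  (AVOID, target_seen) → (SEEK, A_GRAB)
event = arrived selects (AVOID, A_RELEASE)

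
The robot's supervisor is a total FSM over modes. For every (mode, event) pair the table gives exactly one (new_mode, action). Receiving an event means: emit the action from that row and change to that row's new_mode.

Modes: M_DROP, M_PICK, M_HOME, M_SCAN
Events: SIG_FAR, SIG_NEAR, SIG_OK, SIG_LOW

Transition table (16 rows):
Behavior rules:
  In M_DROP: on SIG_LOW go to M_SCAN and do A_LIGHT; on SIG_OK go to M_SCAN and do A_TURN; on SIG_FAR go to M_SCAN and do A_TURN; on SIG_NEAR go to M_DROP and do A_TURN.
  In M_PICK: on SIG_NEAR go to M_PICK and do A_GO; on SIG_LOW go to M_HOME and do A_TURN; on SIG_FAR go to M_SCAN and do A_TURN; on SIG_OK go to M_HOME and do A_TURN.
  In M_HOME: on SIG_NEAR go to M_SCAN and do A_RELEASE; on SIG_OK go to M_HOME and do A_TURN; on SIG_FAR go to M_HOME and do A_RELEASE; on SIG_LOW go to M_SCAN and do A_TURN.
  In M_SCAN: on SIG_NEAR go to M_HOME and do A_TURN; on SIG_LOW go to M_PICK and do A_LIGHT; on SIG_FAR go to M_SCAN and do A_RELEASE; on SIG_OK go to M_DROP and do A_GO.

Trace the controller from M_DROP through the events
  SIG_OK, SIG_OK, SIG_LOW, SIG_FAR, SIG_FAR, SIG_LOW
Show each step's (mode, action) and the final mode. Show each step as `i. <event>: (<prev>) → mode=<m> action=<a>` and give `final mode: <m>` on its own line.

1. SIG_OK: (M_DROP) → mode=M_SCAN action=A_TURN
2. SIG_OK: (M_SCAN) → mode=M_DROP action=A_GO
3. SIG_LOW: (M_DROP) → mode=M_SCAN action=A_LIGHT
4. SIG_FAR: (M_SCAN) → mode=M_SCAN action=A_RELEASE
5. SIG_FAR: (M_SCAN) → mode=M_SCAN action=A_RELEASE
6. SIG_LOW: (M_SCAN) → mode=M_PICK action=A_LIGHT

final mode: M_PICK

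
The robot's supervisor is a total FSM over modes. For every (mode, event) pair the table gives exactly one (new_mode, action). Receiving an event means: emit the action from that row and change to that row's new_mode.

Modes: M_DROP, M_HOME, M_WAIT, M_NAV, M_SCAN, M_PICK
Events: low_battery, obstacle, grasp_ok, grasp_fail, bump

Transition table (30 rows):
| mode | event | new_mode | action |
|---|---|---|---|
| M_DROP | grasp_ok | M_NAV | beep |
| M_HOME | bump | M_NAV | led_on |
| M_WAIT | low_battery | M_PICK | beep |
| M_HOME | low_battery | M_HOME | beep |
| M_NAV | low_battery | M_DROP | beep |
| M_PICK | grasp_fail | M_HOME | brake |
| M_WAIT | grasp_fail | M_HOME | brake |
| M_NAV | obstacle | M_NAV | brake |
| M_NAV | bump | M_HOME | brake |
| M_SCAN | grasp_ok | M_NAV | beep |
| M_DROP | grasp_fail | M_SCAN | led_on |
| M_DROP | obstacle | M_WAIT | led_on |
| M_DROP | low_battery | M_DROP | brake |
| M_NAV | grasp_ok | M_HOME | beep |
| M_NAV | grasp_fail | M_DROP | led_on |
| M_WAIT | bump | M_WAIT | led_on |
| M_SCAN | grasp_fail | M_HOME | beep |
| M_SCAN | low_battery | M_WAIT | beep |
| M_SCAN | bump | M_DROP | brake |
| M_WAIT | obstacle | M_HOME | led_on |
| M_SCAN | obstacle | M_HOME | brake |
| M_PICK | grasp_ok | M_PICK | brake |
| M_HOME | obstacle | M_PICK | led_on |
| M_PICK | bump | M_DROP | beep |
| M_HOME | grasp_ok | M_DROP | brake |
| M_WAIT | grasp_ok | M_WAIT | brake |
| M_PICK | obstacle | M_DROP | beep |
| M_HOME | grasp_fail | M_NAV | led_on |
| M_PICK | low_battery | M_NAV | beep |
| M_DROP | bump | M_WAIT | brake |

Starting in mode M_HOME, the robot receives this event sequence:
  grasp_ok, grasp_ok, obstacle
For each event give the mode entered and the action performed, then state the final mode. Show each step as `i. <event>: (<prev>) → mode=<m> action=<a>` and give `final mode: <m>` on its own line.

final mode: M_NAV

1. grasp_ok: (M_HOME) → mode=M_DROP action=brake
2. grasp_ok: (M_DROP) → mode=M_NAV action=beep
3. obstacle: (M_NAV) → mode=M_NAV action=brake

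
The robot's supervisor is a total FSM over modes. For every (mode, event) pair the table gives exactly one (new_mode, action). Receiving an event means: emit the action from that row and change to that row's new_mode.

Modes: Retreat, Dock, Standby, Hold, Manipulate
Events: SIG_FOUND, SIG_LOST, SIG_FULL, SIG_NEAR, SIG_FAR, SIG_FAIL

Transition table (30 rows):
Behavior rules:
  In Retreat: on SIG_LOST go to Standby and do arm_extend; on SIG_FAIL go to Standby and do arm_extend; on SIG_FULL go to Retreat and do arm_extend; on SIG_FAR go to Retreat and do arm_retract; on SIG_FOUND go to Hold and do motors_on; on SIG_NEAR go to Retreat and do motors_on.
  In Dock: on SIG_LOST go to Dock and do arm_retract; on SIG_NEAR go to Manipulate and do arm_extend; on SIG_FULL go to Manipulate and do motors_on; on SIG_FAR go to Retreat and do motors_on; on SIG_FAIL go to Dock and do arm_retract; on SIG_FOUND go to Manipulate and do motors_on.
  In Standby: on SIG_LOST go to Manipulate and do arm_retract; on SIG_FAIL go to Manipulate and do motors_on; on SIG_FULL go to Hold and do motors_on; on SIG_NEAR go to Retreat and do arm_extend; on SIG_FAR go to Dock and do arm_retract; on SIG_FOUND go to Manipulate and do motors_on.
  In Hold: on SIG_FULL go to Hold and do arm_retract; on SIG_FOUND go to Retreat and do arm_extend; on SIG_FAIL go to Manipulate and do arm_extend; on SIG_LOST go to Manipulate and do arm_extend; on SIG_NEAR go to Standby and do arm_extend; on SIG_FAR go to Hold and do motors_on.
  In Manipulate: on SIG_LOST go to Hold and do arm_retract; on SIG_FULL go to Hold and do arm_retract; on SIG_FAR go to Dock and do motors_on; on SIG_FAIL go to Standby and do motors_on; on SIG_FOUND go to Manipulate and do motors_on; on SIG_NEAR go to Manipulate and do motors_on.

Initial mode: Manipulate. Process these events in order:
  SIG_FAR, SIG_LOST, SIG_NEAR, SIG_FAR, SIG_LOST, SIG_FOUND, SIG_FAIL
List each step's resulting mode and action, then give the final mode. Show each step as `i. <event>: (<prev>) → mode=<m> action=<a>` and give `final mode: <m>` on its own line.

final mode: Standby

1. SIG_FAR: (Manipulate) → mode=Dock action=motors_on
2. SIG_LOST: (Dock) → mode=Dock action=arm_retract
3. SIG_NEAR: (Dock) → mode=Manipulate action=arm_extend
4. SIG_FAR: (Manipulate) → mode=Dock action=motors_on
5. SIG_LOST: (Dock) → mode=Dock action=arm_retract
6. SIG_FOUND: (Dock) → mode=Manipulate action=motors_on
7. SIG_FAIL: (Manipulate) → mode=Standby action=motors_on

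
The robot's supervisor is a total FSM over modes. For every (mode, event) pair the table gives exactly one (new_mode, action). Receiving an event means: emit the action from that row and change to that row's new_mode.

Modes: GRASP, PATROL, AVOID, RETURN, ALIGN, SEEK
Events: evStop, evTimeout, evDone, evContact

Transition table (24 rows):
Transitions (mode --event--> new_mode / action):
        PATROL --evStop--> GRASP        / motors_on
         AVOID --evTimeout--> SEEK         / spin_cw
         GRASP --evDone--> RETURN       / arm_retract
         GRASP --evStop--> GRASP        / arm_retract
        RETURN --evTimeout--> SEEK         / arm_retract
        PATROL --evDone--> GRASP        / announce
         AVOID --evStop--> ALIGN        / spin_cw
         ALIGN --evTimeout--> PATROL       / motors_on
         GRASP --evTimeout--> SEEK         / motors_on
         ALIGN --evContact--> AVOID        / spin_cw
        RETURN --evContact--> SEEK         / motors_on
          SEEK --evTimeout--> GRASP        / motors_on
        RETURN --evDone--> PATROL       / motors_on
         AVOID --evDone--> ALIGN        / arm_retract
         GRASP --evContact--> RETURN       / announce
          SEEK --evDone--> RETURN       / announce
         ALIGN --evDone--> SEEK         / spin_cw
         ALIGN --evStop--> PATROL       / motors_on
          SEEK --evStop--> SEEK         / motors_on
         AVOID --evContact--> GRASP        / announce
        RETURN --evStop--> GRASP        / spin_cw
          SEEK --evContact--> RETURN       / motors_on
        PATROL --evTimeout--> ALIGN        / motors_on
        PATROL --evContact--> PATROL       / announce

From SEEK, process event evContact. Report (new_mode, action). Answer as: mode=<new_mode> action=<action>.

current mode = SEEK; filter table to that mode:
  (SEEK, evTimeout) → (GRASP, motors_on)
  (SEEK, evDone) → (RETURN, announce)
  (SEEK, evStop) → (SEEK, motors_on)
  (SEEK, evContact) → (RETURN, motors_on)  ← event matches
event = evContact selects (RETURN, motors_on)

mode=RETURN action=motors_on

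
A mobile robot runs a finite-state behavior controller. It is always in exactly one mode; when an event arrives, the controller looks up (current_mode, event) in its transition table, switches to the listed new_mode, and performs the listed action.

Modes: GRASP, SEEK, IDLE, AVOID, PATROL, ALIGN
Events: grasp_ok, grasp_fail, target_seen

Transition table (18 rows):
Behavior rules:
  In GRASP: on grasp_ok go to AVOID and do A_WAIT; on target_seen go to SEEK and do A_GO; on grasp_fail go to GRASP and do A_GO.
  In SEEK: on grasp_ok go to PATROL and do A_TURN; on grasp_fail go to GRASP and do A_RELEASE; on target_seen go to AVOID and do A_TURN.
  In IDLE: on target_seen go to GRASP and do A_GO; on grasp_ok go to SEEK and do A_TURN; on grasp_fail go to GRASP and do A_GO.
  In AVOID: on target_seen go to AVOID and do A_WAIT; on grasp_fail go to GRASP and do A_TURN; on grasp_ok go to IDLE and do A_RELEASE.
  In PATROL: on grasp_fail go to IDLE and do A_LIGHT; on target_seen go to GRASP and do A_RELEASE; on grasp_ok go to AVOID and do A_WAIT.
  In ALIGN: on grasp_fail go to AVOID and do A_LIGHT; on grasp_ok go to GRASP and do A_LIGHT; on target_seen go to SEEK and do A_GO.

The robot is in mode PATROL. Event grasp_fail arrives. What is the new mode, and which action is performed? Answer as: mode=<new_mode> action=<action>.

mode=IDLE action=A_LIGHT

current mode = PATROL; filter table to that mode:
  (PATROL, grasp_fail) → (IDLE, A_LIGHT)  ← event matches
  (PATROL, target_seen) → (GRASP, A_RELEASE)
  (PATROL, grasp_ok) → (AVOID, A_WAIT)
event = grasp_fail selects (IDLE, A_LIGHT)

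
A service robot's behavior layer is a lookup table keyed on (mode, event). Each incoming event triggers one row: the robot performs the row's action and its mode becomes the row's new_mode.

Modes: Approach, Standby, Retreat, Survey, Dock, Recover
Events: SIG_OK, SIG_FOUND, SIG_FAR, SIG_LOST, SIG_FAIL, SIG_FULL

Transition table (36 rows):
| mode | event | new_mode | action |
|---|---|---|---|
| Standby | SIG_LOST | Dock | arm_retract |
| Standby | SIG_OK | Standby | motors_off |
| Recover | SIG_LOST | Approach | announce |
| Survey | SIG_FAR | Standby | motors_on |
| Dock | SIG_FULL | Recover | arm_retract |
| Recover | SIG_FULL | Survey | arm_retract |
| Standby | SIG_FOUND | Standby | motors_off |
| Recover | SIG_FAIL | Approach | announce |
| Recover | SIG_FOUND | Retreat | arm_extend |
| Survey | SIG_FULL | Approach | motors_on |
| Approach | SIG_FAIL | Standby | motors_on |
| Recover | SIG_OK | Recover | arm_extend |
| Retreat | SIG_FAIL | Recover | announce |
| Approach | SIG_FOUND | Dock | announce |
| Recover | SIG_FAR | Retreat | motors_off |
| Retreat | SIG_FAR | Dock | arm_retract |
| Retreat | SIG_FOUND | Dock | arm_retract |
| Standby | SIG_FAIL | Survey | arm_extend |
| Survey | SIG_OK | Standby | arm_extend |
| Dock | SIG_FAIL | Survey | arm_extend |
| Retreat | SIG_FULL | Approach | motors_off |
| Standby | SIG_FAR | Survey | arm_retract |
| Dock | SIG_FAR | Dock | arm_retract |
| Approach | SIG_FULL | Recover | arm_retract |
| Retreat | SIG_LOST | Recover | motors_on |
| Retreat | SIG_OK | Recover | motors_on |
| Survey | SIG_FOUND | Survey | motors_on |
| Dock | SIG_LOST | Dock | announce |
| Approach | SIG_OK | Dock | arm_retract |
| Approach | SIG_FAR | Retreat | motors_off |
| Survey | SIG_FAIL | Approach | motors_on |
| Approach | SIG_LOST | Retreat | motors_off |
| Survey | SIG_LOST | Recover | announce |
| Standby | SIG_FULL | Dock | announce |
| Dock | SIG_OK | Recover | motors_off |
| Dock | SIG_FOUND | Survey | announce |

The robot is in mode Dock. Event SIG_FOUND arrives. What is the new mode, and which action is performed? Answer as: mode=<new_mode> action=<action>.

current mode = Dock; filter table to that mode:
  (Dock, SIG_FULL) → (Recover, arm_retract)
  (Dock, SIG_FAIL) → (Survey, arm_extend)
  (Dock, SIG_FAR) → (Dock, arm_retract)
  (Dock, SIG_LOST) → (Dock, announce)
  (Dock, SIG_OK) → (Recover, motors_off)
  (Dock, SIG_FOUND) → (Survey, announce)  ← event matches
event = SIG_FOUND selects (Survey, announce)

mode=Survey action=announce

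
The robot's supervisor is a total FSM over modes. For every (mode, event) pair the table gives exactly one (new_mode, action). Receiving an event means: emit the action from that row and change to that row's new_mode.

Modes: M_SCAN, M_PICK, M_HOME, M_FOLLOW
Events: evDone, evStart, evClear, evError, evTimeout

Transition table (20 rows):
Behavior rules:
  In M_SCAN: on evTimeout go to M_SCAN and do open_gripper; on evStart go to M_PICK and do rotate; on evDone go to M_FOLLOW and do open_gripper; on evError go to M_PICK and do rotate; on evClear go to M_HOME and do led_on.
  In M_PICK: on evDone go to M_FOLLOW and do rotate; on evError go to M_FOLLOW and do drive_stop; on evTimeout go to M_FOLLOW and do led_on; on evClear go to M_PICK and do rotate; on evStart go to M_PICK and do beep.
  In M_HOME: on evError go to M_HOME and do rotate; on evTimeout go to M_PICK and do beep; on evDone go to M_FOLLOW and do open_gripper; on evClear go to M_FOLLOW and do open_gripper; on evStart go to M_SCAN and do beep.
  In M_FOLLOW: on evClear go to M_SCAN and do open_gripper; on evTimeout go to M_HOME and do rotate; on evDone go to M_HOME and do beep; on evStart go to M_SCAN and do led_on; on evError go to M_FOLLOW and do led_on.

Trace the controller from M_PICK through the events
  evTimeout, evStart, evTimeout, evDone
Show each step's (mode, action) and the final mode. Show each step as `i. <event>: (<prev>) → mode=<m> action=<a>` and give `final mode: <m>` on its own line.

1. evTimeout: (M_PICK) → mode=M_FOLLOW action=led_on
2. evStart: (M_FOLLOW) → mode=M_SCAN action=led_on
3. evTimeout: (M_SCAN) → mode=M_SCAN action=open_gripper
4. evDone: (M_SCAN) → mode=M_FOLLOW action=open_gripper

final mode: M_FOLLOW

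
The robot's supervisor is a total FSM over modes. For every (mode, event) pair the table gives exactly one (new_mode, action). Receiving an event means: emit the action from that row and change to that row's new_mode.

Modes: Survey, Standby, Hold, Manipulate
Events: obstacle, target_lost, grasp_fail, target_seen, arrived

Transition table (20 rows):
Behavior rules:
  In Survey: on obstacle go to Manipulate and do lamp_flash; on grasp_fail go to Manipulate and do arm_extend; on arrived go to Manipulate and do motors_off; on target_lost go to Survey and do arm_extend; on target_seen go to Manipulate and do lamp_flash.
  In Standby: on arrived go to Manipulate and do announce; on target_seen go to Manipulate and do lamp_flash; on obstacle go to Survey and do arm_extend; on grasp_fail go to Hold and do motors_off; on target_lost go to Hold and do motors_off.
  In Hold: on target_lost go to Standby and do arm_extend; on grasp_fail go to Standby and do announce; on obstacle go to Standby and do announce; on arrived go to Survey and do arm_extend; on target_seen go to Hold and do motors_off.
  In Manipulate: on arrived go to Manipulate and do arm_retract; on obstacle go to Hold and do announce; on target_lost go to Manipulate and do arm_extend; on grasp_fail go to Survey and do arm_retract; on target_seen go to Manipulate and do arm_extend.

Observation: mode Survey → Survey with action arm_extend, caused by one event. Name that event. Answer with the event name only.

target_lost

try obstacle: (Survey, obstacle) → (Manipulate, lamp_flash)
try target_lost: (Survey, target_lost) → (Survey, arm_extend)  ← matches
try grasp_fail: (Survey, grasp_fail) → (Manipulate, arm_extend)
try target_seen: (Survey, target_seen) → (Manipulate, lamp_flash)
try arrived: (Survey, arrived) → (Manipulate, motors_off)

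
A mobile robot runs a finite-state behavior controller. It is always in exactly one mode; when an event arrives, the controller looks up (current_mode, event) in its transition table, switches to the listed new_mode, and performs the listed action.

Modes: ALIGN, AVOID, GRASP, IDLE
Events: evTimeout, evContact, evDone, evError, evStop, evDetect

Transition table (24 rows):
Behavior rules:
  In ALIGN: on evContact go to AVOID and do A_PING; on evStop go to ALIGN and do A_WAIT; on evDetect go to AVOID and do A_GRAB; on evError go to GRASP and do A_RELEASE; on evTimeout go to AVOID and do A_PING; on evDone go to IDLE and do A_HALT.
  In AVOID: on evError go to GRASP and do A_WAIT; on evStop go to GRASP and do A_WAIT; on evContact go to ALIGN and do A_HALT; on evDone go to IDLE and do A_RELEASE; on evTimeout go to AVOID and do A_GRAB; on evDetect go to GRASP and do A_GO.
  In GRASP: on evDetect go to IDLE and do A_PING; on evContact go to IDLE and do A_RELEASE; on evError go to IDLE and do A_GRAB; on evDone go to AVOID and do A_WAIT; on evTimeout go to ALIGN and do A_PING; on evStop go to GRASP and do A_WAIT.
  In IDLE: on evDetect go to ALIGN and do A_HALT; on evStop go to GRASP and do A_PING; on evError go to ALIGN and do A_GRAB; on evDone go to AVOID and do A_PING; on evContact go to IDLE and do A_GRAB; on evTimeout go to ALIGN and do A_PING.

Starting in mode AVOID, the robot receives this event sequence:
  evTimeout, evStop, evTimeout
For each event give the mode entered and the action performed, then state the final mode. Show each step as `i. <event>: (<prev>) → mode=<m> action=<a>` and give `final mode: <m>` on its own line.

1. evTimeout: (AVOID) → mode=AVOID action=A_GRAB
2. evStop: (AVOID) → mode=GRASP action=A_WAIT
3. evTimeout: (GRASP) → mode=ALIGN action=A_PING

final mode: ALIGN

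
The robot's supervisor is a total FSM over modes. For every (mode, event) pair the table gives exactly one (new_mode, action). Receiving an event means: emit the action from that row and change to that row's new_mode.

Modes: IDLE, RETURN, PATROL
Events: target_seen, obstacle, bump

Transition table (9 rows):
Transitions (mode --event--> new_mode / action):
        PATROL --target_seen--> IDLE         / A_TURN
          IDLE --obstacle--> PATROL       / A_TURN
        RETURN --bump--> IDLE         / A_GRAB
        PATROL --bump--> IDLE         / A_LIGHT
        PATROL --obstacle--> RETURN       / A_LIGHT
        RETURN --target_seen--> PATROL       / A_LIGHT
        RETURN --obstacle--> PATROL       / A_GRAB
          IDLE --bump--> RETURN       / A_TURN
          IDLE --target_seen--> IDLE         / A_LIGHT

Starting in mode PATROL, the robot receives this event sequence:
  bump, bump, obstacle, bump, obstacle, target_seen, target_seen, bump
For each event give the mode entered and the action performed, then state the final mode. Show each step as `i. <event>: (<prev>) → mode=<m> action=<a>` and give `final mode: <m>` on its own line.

final mode: RETURN

1. bump: (PATROL) → mode=IDLE action=A_LIGHT
2. bump: (IDLE) → mode=RETURN action=A_TURN
3. obstacle: (RETURN) → mode=PATROL action=A_GRAB
4. bump: (PATROL) → mode=IDLE action=A_LIGHT
5. obstacle: (IDLE) → mode=PATROL action=A_TURN
6. target_seen: (PATROL) → mode=IDLE action=A_TURN
7. target_seen: (IDLE) → mode=IDLE action=A_LIGHT
8. bump: (IDLE) → mode=RETURN action=A_TURN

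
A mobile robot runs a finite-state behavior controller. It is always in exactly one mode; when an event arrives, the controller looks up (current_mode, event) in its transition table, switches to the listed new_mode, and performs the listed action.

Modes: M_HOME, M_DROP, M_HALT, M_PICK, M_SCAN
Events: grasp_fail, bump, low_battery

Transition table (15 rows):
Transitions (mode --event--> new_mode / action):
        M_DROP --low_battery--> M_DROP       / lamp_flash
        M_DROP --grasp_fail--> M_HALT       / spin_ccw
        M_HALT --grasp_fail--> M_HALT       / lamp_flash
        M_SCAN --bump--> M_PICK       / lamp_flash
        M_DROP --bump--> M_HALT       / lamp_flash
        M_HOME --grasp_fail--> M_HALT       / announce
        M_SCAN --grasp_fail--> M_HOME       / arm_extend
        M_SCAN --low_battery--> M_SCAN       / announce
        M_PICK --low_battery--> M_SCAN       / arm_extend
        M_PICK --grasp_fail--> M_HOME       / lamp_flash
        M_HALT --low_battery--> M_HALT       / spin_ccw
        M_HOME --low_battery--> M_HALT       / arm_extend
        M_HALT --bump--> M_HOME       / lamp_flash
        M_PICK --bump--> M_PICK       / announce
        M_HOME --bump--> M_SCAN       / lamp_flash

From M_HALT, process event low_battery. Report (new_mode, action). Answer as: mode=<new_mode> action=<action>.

current mode = M_HALT; filter table to that mode:
  (M_HALT, grasp_fail) → (M_HALT, lamp_flash)
  (M_HALT, low_battery) → (M_HALT, spin_ccw)  ← event matches
  (M_HALT, bump) → (M_HOME, lamp_flash)
event = low_battery selects (M_HALT, spin_ccw)

mode=M_HALT action=spin_ccw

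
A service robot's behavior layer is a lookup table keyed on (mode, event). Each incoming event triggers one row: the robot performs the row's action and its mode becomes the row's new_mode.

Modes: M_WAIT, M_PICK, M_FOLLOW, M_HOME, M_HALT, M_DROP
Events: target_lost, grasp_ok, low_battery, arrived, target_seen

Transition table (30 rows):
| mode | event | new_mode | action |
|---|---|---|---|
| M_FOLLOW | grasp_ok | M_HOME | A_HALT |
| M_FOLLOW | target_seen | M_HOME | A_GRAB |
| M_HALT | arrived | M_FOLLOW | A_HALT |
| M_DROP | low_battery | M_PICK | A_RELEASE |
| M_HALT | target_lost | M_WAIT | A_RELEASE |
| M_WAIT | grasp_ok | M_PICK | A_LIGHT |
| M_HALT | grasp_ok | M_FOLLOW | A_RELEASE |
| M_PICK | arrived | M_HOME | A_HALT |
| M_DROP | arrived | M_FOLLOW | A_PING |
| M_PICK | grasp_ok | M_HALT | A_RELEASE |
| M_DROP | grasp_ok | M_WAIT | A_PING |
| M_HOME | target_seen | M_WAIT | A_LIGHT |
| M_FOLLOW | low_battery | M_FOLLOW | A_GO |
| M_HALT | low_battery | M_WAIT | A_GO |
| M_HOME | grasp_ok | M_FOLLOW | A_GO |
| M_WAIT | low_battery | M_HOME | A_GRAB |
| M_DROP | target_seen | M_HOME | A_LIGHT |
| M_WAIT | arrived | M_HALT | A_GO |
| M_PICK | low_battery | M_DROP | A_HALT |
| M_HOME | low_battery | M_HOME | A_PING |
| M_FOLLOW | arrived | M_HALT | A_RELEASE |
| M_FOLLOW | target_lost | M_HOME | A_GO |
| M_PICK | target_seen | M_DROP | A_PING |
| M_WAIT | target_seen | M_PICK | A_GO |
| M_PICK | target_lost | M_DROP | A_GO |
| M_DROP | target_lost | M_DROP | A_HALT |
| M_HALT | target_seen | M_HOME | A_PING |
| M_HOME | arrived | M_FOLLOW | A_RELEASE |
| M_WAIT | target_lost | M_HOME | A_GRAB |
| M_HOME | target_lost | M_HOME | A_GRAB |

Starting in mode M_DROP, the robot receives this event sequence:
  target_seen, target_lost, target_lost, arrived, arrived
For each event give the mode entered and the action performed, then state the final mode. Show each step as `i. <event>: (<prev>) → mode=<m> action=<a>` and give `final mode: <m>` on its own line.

1. target_seen: (M_DROP) → mode=M_HOME action=A_LIGHT
2. target_lost: (M_HOME) → mode=M_HOME action=A_GRAB
3. target_lost: (M_HOME) → mode=M_HOME action=A_GRAB
4. arrived: (M_HOME) → mode=M_FOLLOW action=A_RELEASE
5. arrived: (M_FOLLOW) → mode=M_HALT action=A_RELEASE

final mode: M_HALT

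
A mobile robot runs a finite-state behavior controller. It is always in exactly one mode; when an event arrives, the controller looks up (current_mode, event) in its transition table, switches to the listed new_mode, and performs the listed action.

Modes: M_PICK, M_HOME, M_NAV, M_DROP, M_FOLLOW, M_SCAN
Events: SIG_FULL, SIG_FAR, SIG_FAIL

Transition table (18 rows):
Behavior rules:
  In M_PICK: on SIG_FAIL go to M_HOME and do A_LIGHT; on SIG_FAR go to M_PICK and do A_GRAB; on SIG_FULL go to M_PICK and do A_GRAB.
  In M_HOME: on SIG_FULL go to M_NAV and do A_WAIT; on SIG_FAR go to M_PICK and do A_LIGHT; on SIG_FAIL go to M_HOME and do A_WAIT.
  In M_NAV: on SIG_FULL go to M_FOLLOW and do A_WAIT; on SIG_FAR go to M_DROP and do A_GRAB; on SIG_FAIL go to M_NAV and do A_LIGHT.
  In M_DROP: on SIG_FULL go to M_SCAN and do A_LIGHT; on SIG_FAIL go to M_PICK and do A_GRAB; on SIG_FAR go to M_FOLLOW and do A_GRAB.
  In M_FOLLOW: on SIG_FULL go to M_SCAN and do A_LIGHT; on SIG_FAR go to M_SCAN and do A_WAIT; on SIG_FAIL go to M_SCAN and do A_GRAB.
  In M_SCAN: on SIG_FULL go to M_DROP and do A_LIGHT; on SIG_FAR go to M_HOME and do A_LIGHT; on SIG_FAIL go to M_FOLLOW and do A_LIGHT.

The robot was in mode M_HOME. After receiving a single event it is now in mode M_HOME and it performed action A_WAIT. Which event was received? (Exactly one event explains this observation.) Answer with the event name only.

try SIG_FULL: (M_HOME, SIG_FULL) → (M_NAV, A_WAIT)
try SIG_FAR: (M_HOME, SIG_FAR) → (M_PICK, A_LIGHT)
try SIG_FAIL: (M_HOME, SIG_FAIL) → (M_HOME, A_WAIT)  ← matches

SIG_FAIL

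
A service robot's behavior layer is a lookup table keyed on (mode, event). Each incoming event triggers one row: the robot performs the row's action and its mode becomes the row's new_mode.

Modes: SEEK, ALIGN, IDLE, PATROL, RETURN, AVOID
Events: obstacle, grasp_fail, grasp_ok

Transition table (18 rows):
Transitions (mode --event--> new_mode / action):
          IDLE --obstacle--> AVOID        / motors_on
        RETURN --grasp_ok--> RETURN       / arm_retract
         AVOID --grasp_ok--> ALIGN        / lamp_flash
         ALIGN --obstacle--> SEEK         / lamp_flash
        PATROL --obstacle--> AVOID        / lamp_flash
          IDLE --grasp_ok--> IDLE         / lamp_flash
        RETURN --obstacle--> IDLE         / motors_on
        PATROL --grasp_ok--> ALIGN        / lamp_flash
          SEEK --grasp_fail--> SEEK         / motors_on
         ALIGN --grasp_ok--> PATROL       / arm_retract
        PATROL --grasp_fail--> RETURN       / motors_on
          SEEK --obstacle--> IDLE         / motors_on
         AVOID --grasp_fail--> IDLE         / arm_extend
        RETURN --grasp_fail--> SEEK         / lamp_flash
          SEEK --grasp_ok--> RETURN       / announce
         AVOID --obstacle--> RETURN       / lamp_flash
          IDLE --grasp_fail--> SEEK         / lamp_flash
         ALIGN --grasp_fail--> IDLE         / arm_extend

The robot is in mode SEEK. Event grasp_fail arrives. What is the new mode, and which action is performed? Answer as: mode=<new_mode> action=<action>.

current mode = SEEK; filter table to that mode:
  (SEEK, grasp_fail) → (SEEK, motors_on)  ← event matches
  (SEEK, obstacle) → (IDLE, motors_on)
  (SEEK, grasp_ok) → (RETURN, announce)
event = grasp_fail selects (SEEK, motors_on)

mode=SEEK action=motors_on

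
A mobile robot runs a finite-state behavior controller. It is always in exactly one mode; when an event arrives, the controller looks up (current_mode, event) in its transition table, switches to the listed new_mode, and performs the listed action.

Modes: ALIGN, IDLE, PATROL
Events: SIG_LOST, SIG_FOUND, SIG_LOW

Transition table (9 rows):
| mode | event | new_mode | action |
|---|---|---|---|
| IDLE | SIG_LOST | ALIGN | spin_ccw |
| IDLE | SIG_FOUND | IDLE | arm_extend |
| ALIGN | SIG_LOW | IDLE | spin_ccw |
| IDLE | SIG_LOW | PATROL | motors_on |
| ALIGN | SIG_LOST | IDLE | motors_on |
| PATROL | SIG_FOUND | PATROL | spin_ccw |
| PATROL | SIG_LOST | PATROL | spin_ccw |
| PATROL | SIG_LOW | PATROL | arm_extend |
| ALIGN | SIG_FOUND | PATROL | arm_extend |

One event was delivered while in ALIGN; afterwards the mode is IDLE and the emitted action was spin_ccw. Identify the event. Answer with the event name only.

SIG_LOW

try SIG_LOST: (ALIGN, SIG_LOST) → (IDLE, motors_on)
try SIG_FOUND: (ALIGN, SIG_FOUND) → (PATROL, arm_extend)
try SIG_LOW: (ALIGN, SIG_LOW) → (IDLE, spin_ccw)  ← matches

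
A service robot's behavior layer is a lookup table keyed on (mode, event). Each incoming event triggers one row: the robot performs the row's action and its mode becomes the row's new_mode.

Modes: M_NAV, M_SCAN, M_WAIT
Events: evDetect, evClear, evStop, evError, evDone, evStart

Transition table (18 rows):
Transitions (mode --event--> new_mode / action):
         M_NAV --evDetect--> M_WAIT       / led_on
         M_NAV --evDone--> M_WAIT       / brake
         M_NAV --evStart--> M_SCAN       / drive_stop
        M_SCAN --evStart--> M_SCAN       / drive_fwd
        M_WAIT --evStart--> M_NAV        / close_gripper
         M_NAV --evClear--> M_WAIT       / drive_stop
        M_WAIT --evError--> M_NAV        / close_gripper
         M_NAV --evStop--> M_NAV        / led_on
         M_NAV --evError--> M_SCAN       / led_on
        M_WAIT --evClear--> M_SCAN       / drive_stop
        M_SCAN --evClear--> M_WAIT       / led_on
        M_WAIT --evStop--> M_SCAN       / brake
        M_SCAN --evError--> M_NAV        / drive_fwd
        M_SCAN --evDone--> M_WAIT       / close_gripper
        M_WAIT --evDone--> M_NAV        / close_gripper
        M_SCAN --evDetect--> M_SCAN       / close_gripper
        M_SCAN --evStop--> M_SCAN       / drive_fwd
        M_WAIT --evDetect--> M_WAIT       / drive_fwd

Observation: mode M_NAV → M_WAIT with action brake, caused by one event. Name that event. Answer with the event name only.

evDone

try evDetect: (M_NAV, evDetect) → (M_WAIT, led_on)
try evClear: (M_NAV, evClear) → (M_WAIT, drive_stop)
try evStop: (M_NAV, evStop) → (M_NAV, led_on)
try evError: (M_NAV, evError) → (M_SCAN, led_on)
try evDone: (M_NAV, evDone) → (M_WAIT, brake)  ← matches
try evStart: (M_NAV, evStart) → (M_SCAN, drive_stop)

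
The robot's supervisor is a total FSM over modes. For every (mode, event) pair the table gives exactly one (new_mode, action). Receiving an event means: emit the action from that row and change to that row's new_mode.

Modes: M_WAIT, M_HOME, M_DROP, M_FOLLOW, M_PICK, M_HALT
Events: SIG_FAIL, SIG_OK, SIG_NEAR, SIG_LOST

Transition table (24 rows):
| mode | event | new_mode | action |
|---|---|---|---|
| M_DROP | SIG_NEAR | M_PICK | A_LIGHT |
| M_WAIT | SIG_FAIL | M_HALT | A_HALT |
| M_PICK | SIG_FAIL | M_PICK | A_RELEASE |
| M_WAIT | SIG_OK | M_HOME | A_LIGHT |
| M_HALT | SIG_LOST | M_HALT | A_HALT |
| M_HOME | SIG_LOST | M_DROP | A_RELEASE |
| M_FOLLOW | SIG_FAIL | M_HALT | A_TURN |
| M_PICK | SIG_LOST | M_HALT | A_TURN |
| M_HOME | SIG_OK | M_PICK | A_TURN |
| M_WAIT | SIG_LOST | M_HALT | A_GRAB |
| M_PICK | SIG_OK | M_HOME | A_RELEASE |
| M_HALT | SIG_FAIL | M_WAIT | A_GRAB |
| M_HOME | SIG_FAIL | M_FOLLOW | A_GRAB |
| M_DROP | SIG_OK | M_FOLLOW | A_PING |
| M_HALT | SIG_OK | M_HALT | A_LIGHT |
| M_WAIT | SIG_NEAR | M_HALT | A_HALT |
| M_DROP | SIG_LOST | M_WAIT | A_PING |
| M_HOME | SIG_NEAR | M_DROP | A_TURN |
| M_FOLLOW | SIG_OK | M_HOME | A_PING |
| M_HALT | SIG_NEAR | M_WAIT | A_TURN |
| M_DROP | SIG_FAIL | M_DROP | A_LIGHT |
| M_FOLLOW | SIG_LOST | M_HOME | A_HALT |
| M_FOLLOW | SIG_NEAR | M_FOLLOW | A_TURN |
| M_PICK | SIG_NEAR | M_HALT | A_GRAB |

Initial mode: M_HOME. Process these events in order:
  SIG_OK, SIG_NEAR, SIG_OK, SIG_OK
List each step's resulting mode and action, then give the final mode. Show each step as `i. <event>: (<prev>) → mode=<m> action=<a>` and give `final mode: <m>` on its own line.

final mode: M_HALT

1. SIG_OK: (M_HOME) → mode=M_PICK action=A_TURN
2. SIG_NEAR: (M_PICK) → mode=M_HALT action=A_GRAB
3. SIG_OK: (M_HALT) → mode=M_HALT action=A_LIGHT
4. SIG_OK: (M_HALT) → mode=M_HALT action=A_LIGHT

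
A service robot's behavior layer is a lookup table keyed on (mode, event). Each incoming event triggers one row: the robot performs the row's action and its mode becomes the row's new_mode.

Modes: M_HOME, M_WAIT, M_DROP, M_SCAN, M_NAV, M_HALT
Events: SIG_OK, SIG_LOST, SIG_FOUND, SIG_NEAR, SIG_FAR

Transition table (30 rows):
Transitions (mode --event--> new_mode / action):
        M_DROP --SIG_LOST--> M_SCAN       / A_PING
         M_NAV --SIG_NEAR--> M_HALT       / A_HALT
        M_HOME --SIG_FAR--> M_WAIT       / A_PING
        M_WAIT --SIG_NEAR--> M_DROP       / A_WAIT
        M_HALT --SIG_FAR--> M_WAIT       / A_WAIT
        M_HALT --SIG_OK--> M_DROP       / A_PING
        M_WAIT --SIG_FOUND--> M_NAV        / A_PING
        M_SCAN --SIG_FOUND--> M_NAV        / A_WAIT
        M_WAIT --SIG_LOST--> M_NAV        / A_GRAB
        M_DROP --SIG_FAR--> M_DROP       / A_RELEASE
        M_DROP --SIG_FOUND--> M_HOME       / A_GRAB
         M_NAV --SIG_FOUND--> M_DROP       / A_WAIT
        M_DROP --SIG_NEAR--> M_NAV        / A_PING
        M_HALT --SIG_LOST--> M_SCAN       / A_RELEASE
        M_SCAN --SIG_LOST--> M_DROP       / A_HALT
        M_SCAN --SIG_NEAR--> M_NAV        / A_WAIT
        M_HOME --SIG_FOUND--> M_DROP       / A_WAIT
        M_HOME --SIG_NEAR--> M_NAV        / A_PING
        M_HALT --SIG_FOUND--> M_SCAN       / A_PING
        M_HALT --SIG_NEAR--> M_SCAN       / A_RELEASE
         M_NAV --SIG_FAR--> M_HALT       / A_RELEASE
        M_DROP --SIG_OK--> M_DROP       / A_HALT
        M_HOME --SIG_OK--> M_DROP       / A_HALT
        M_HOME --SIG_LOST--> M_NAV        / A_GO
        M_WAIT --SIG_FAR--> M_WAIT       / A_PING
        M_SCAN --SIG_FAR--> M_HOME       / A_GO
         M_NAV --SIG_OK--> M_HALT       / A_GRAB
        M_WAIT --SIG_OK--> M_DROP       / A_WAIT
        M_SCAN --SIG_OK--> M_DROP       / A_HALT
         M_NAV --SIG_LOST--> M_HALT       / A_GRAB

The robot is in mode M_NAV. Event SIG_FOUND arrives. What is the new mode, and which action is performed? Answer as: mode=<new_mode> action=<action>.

current mode = M_NAV; filter table to that mode:
  (M_NAV, SIG_NEAR) → (M_HALT, A_HALT)
  (M_NAV, SIG_FOUND) → (M_DROP, A_WAIT)  ← event matches
  (M_NAV, SIG_FAR) → (M_HALT, A_RELEASE)
  (M_NAV, SIG_OK) → (M_HALT, A_GRAB)
  (M_NAV, SIG_LOST) → (M_HALT, A_GRAB)
event = SIG_FOUND selects (M_DROP, A_WAIT)

mode=M_DROP action=A_WAIT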